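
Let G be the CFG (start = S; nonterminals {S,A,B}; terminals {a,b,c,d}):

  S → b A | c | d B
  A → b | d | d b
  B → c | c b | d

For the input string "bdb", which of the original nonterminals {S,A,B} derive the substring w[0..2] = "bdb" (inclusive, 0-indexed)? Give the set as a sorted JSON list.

Convert to CNF:
  S -> T0 B | T1 A | c
  A -> T0 T1 | b | d
  B -> T2 T1 | c | d
  T0 -> d
  T1 -> b
  T2 -> c

Fill CYK table bottom-up, restricted to cells inside w[0..2]:
  T[0,0] 'b' = {A,T1}  orig:{A}
  T[1,1] 'd' = {A,B,T0}  orig:{A,B}
  T[2,2] 'b' = {A,T1}  orig:{A}
  T[0,1] 'bd' = {S}
  T[1,2] 'db' = {A}
  T[0,2] 'bdb' = {S}

Original NTs in T[0,2] deriving "bdb": ["S"]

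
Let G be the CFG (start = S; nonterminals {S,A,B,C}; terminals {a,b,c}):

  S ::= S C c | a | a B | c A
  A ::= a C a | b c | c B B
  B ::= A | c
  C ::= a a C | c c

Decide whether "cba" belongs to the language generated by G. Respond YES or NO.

Convert to CNF:
  S -> S X8 | T0 B | T2 A | a
  A -> T0 X3 | T1 T2 | T2 X4
  B -> T0 X5 | T1 T2 | T2 X6 | c
  C -> T0 X7 | T2 T2
  T0 -> a
  T1 -> b
  T2 -> c
  X3 -> C T0
  X4 -> B B
  X5 -> C T0
  X6 -> B B
  X7 -> T0 C
  X8 -> C T2

CYK fill:
  cell(0,0) c: {B,T2}  orig:{B}
  cell(1,1) b: {T1}  orig:{}
  cell(2,2) a: {S,T0}  orig:{S}
  cell(0,1) cb: ∅
  cell(1,2) ba: ∅
  cell(0,2) cba: ∅

S ∉ T[0,2] ⇒ NO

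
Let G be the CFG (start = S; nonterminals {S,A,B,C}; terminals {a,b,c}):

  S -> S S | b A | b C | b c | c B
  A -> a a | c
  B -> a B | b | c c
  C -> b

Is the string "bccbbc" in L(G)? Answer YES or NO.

Convert to CNF:
  S -> S S | T1 B | T2 A | T2 C | T2 T1
  A -> T0 T0 | c
  B -> T0 B | T1 T1 | b
  C -> b
  T0 -> a
  T1 -> c
  T2 -> b

CYK table (by increasing span):
  [0..0]={B,C,T2}  "b"  orig:{B,C}
  [1..1]={A,T1}  "c"  orig:{A}
  [2..2]={A,T1}  "c"  orig:{A}
  [3..3]={B,C,T2}  "b"  orig:{B,C}
  [4..4]={B,C,T2}  "b"  orig:{B,C}
  [5..5]={A,T1}  "c"  orig:{A}
  [0..1]={S}  "bc"
  [1..2]={B}  "cc"
  [2..3]={S}  "cb"
  [3..4]={S}  "bb"
  [4..5]={S}  "bc"
  [0..2]=∅  "bcc"
  [1..3]=∅  "ccb"
  [2..4]=∅  "cbb"
  [3..5]=∅  "bbc"
  [0..3]={S}  "bccb"
  [1..4]=∅  "ccbb"
  [2..5]={S}  "cbbc"
  [0..4]=∅  "bccbb"
  [1..5]=∅  "ccbbc"
  [0..5]={S}  "bccbbc"

S ∈ T[0,5] ⇒ YES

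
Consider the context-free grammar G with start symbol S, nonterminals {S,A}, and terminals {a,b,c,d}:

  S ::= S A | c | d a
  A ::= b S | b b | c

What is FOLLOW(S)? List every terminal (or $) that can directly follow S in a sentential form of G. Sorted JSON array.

Compute FIRST by fixpoint:
pass 1:
  A via A→b S: +{b}
  A via A→c: +{c}
  S via S→c: +{c}
  S via S→d a: +{d}
  S: {c,d}  A: {b,c}
pass 2: — fixpoint
  S: {c,d}  A: {b,c}

FOLLOW iteration:
initialize: $ ∈ FOLLOW(S)
pass 1:
  S→S A: FOLLOW(S) ⊇ FIRST(A) = {b,c}; new: +{b,c}
  S→S A: FOLLOW(A) ⊇ FOLLOW(S) ⊇ {$,b,c}; new: +{$,b,c}
  FOLLOW[S]={$,b,c}  FOLLOW[A]={$,b,c}
pass 2: (stable)
  FOLLOW[S]={$,b,c}  FOLLOW[A]={$,b,c}

FOLLOW(S) = ["$", "b", "c"]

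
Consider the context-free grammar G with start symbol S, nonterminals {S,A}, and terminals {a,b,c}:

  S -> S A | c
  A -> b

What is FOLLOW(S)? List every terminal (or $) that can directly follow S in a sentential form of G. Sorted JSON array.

Compute FIRST by fixpoint:
pass 1:
  A via A→b: +{b}
  S via S→c: +{c}
  FIRST(S)={c}  FIRST(A)={b}
pass 2: done
  FIRST(S)={c}  FIRST(A)={b}

FOLLOW iteration:
initialize: $ ∈ FOLLOW(S)
iter 1:
  S→S A: FOLLOW(S) ⊇ FIRST(A) = {b}; new: +{b}
  S→S A: FOLLOW(A) ⊇ FOLLOW(S) ⊇ {$,b}; new: +{$,b}
  FOLLOW(S)={$,b}  FOLLOW(A)={$,b}
iter 2: done
  FOLLOW(S)={$,b}  FOLLOW(A)={$,b}

FOLLOW(S) = ["$", "b"]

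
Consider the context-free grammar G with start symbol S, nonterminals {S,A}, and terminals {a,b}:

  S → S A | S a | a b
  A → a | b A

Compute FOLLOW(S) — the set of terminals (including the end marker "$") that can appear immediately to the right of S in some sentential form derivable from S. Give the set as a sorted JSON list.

Compute FIRST by fixpoint:
round 1:
  A via A→a: +{a}
  A via A→b A: +{b}
  S via S→a b: +{a}
  FIRST[S]={a}  FIRST[A]={a,b}
round 2: — fixpoint
  FIRST[S]={a}  FIRST[A]={a,b}

FOLLOW sets:
FOLLOW(S) := {$}
[1]
  S→S A: FOLLOW(S) ⊇ FIRST(A) = {a,b}; new: +{a,b}
  S→S A: FOLLOW(A) ⊇ FOLLOW(S) ⊇ {$,a,b}; new: +{$,a,b}
  FOLLOW(S)={$,a,b}  FOLLOW(A)={$,a,b}
[2] (no change)
  FOLLOW(S)={$,a,b}  FOLLOW(A)={$,a,b}

FOLLOW(S) = ["$", "a", "b"]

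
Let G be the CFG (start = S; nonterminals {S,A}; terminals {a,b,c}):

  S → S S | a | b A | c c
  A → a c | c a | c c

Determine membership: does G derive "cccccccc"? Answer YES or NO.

CNF form of G:
  S -> S S | T1 T1 | T2 A | a
  A -> T0 T1 | T1 T0 | T1 T1
  T0 -> a
  T1 -> c
  T2 -> b

CYK table (by increasing span):
  [0..0]={T1}  "c"  orig:{}
  [1..1]={T1}  "c"  orig:{}
  [2..2]={T1}  "c"  orig:{}
  [3..3]={T1}  "c"  orig:{}
  [4..4]={T1}  "c"  orig:{}
  [5..5]={T1}  "c"  orig:{}
  [6..6]={T1}  "c"  orig:{}
  [7..7]={T1}  "c"  orig:{}
  [0..1]={A,S}  "cc"
  [1..2]={A,S}  "cc"
  [2..3]={A,S}  "cc"
  [3..4]={A,S}  "cc"
  [4..5]={A,S}  "cc"
  [5..6]={A,S}  "cc"
  [6..7]={A,S}  "cc"
  [0..2]=∅  "ccc"
  [1..3]=∅  "ccc"
  [2..4]=∅  "ccc"
  [3..5]=∅  "ccc"
  [4..6]=∅  "ccc"
  [5..7]=∅  "ccc"
  [0..3]={S}  "cccc"
  [1..4]={S}  "cccc"
  [2..5]={S}  "cccc"
  [3..6]={S}  "cccc"
  [4..7]={S}  "cccc"
  [0..4]=∅  "ccccc"
  [1..5]=∅  "ccccc"
  [2..6]=∅  "ccccc"
  [3..7]=∅  "ccccc"
  [0..5]={S}  "cccccc"
  [1..6]={S}  "cccccc"
  [2..7]={S}  "cccccc"
  [0..6]=∅  "ccccccc"
  [1..7]=∅  "ccccccc"
  [0..7]={S}  "cccccccc"

S ∈ T[0,7] ⇒ YES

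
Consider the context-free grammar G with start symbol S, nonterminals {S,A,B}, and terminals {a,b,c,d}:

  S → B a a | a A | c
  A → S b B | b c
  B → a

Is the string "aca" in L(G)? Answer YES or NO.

Convert to CNF:
  S -> B X4 | T2 A | c
  A -> S X3 | T0 T1
  B -> a
  T0 -> b
  T1 -> c
  T2 -> a
  X3 -> T0 B
  X4 -> T2 T2

Fill CYK table bottom-up:
  [0..0]={B,T2}  "a"  orig:{B}
  [1..1]={S,T1}  "c"  orig:{S}
  [2..2]={B,T2}  "a"  orig:{B}
  [0..1]=∅  "ac"
  [1..2]=∅  "ca"
  [0..2]=∅  "aca"

S ∉ T[0,2] ⇒ NO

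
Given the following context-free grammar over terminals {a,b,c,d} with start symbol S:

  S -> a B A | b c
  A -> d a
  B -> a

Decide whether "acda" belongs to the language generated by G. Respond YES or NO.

CNF form of G:
  S -> T1 X4 | T2 T3
  A -> T0 T1
  B -> a
  T0 -> d
  T1 -> a
  T2 -> b
  T3 -> c
  X4 -> B A

CYK table (by increasing span):
  [0..0]={B,T1}  "a"  orig:{B}
  [1..1]={T3}  "c"  orig:{}
  [2..2]={T0}  "d"  orig:{}
  [3..3]={B,T1}  "a"  orig:{B}
  [0..1]=∅  "ac"
  [1..2]=∅  "cd"
  [2..3]={A}  "da"
  [0..2]=∅  "acd"
  [1..3]=∅  "cda"
  [0..3]=∅  "acda"

S ∉ T[0,3] ⇒ NO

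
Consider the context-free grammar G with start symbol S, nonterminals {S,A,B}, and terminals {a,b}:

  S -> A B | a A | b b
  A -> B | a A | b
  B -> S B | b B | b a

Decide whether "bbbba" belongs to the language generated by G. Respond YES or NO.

CNF form of G:
  S -> A B | T0 A | T1 T1
  A -> S B | T0 A | T1 B | T1 T0 | b
  B -> S B | T1 B | T1 T0
  T0 -> a
  T1 -> b

CYK fill:
  cell(0,0) b: {A,T1}  orig:{A}
  cell(1,1) b: {A,T1}  orig:{A}
  cell(2,2) b: {A,T1}  orig:{A}
  cell(3,3) b: {A,T1}  orig:{A}
  cell(4,4) a: {T0}  orig:{}
  cell(0,1) bb: {S}
  cell(1,2) bb: {S}
  cell(2,3) bb: {S}
  cell(3,4) ba: {A,B}
  cell(0,2) bbb: ∅
  cell(1,3) bbb: ∅
  cell(2,4) bba: {A,B,S}
  cell(0,3) bbbb: ∅
  cell(1,4) bbba: {A,B,S}
  cell(0,4) bbbba: {A,B,S}

S ∈ T[0,4] ⇒ YES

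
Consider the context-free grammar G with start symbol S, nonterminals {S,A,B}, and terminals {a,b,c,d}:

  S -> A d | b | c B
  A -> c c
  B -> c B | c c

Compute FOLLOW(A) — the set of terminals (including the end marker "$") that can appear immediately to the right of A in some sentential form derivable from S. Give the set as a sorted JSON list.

FIRST sets, iterate to fixpoint:
pass 1:
  A via A→c c: +{c}
  B via B→c B: +{c}
  S via S→A d: +{c}
  S via S→b: +{b}
  S: {b,c}  A: {c}  B: {c}
pass 2: (stable)
  S: {b,c}  A: {c}  B: {c}

FOLLOW sets:
seed FOLLOW(S) with $
round 1:
  S→A d: FOLLOW(A) ⊇ FIRST(d) = {d}; new: +{d}
  S→c B: FOLLOW(B) ⊇ FOLLOW(S) ⊇ {$}; new: +{$}
  FOLLOW(S)={$}  FOLLOW(A)={d}  FOLLOW(B)={$}
round 2: — fixpoint
  FOLLOW(S)={$}  FOLLOW(A)={d}  FOLLOW(B)={$}

FOLLOW(A) = ["d"]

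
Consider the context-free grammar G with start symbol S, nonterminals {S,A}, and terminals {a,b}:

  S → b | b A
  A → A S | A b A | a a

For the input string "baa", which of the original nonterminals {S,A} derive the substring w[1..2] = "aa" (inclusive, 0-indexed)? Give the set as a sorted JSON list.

Convert to CNF:
  S -> T0 A | b
  A -> A S | A X2 | T1 T1
  T0 -> b
  T1 -> a
  X2 -> T0 A

CYK table (by increasing span) — only the sub-triangle for w[1..2]:
  [1..1]={T1}  "a"  orig:{}
  [2..2]={T1}  "a"  orig:{}
  [1..2]={A}  "aa"

Original NTs in T[1,2] deriving "aa": ["A"]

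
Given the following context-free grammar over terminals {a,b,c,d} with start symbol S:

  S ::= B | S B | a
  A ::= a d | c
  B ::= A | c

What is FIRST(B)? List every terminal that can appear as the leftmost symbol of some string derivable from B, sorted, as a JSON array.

FIRST iteration:
pass 1:
  A via A→a d: +{a}
  A via A→c: +{c}
  B via B→A: +{a,c}
  S via S→B: +{a,c}
  FIRST(S)={a,c}  FIRST(A)={a,c}  FIRST(B)={a,c}
pass 2: done
  FIRST(S)={a,c}  FIRST(A)={a,c}  FIRST(B)={a,c}

FIRST(B) = ["a", "c"]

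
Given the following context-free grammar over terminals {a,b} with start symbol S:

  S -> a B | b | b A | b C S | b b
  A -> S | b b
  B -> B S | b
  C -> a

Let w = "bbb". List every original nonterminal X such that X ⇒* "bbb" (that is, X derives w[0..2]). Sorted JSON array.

CNF form of G:
  S -> T0 B | T1 A | T1 T1 | T1 X3 | b
  A -> T0 B | T1 A | T1 T1 | T1 X2 | b
  B -> B S | b
  C -> a
  T0 -> a
  T1 -> b
  X2 -> C S
  X3 -> C S

CYK table (by increasing span) (cells [i..j] with 0 ≤ i ≤ j ≤ 2 only):
  [0..0]={A,B,S,T1}  "b"  orig:{A,B,S}
  [1..1]={A,B,S,T1}  "b"  orig:{A,B,S}
  [2..2]={A,B,S,T1}  "b"  orig:{A,B,S}
  [0..1]={A,B,S}  "bb"
  [1..2]={A,B,S}  "bb"
  [0..2]={A,B,S}  "bbb"

Original NTs in T[0,2] deriving "bbb": ["A", "B", "S"]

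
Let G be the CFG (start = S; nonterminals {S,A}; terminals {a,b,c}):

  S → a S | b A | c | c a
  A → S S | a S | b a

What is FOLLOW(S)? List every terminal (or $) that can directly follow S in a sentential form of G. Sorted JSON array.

Compute FIRST by fixpoint:
pass 1:
  A via A→a S: +{a}
  A via A→b a: +{b}
  S via S→a S: +{a}
  S via S→b A: +{b}
  S via S→c: +{c}
  FIRST[S]={a,b,c}  FIRST[A]={a,b}
pass 2:
  A via A→S S: +{c}
  FIRST[S]={a,b,c}  FIRST[A]={a,b,c}
pass 3: (stable)
  FIRST[S]={a,b,c}  FIRST[A]={a,b,c}

FOLLOW sets:
initialize: $ ∈ FOLLOW(S)
round 1:
  A→S S: FOLLOW(S) ⊇ FIRST(S) = {a,b,c}; new: +{a,b,c}
  S→b A: FOLLOW(A) ⊇ FOLLOW(S) ⊇ {$,a,b,c}; new: +{$,a,b,c}
  FOLLOW(S)={$,a,b,c}  FOLLOW(A)={$,a,b,c}
round 2: done
  FOLLOW(S)={$,a,b,c}  FOLLOW(A)={$,a,b,c}

FOLLOW(S) = ["$", "a", "b", "c"]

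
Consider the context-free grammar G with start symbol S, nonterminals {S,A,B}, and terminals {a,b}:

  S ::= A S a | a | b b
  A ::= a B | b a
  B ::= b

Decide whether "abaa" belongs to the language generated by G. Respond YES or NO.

CNF form of G:
  S -> A X2 | T1 T1 | a
  A -> T0 B | T1 T0
  B -> b
  T0 -> a
  T1 -> b
  X2 -> S T0

CYK fill:
  T[0,0] 'a' = {S,T0}  orig:{S}
  T[1,1] 'b' = {B,T1}  orig:{B}
  T[2,2] 'a' = {S,T0}  orig:{S}
  T[3,3] 'a' = {S,T0}  orig:{S}
  T[0,1] 'ab' = {A}
  T[1,2] 'ba' = {A}
  T[2,3] 'aa' = {X2}  orig:{}
  T[0,2] 'aba' = ∅
  T[1,3] 'baa' = ∅
  T[0,3] 'abaa' = {S}

S ∈ T[0,3] ⇒ YES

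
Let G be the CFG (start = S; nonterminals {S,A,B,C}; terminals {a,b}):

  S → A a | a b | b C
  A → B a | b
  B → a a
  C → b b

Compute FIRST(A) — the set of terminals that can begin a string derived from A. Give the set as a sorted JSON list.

FIRST sets, iterate to fixpoint:
iter 1:
  A via A→b: +{b}
  B via B→a a: +{a}
  C via C→b b: +{b}
  S via S→A a: +{b}
  S via S→a b: +{a}
  FIRST[S]={a,b}  FIRST[A]={b}  FIRST[B]={a}  FIRST[C]={b}
iter 2:
  A via A→B a: +{a}
  FIRST[S]={a,b}  FIRST[A]={a,b}  FIRST[B]={a}  FIRST[C]={b}
iter 3: (stable)
  FIRST[S]={a,b}  FIRST[A]={a,b}  FIRST[B]={a}  FIRST[C]={b}

FIRST(A) = ["a", "b"]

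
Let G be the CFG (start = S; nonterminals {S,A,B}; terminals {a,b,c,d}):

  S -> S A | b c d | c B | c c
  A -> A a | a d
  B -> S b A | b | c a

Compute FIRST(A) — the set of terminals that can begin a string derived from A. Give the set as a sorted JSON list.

FIRST iteration:
pass 1:
  A via A→a d: +{a}
  B via B→b: +{b}
  B via B→c a: +{c}
  S via S→b c d: +{b}
  S via S→c B: +{c}
  FIRST[S]={b,c}  FIRST[A]={a}  FIRST[B]={b,c}
pass 2: (stable)
  FIRST[S]={b,c}  FIRST[A]={a}  FIRST[B]={b,c}

FIRST(A) = ["a"]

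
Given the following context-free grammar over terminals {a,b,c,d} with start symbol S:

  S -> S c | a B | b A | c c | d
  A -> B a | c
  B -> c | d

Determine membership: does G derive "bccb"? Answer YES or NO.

CNF form of G:
  S -> S T1 | T0 B | T1 T1 | T2 A | d
  A -> B T0 | c
  B -> c | d
  T0 -> a
  T1 -> c
  T2 -> b

Fill CYK table bottom-up:
  T[0,0] 'b' = {T2}  orig:{}
  T[1,1] 'c' = {A,B,T1}  orig:{A,B}
  T[2,2] 'c' = {A,B,T1}  orig:{A,B}
  T[3,3] 'b' = {T2}  orig:{}
  T[0,1] 'bc' = {S}
  T[1,2] 'cc' = {S}
  T[2,3] 'cb' = ∅
  T[0,2] 'bcc' = {S}
  T[1,3] 'ccb' = ∅
  T[0,3] 'bccb' = ∅

S ∉ T[0,3] ⇒ NO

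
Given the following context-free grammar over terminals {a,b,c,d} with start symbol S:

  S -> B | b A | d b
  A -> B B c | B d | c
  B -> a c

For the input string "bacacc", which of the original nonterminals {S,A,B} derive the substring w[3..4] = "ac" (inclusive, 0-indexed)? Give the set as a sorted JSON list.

Convert to CNF:
  S -> T1 T3 | T2 T0 | T3 A
  A -> B T1 | B X4 | c
  B -> T2 T0
  T0 -> c
  T1 -> d
  T2 -> a
  T3 -> b
  X4 -> B T0

CYK fill (cells [i..j] with 3 ≤ i ≤ j ≤ 4 only):
  cell(3,3) a: {T2}  orig:{}
  cell(4,4) c: {A,T0}  orig:{A}
  cell(3,4) ac: {B,S}

Original NTs in T[3,4] deriving "ac": ["B", "S"]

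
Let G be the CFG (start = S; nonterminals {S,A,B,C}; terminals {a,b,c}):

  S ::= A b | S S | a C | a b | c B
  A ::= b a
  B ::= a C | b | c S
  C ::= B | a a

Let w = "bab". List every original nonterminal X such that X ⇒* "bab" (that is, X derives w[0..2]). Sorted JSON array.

Convert to CNF:
  S -> A T0 | S S | T1 C | T1 T0 | T2 B
  A -> T0 T1
  B -> T1 C | T2 S | b
  C -> T1 C | T1 T1 | T2 S | b
  T0 -> b
  T1 -> a
  T2 -> c

CYK fill, restricted to cells inside w[0..2]:
  T[0,0] 'b' = {B,C,T0}  orig:{B,C}
  T[1,1] 'a' = {T1}  orig:{}
  T[2,2] 'b' = {B,C,T0}  orig:{B,C}
  T[0,1] 'ba' = {A}
  T[1,2] 'ab' = {B,C,S}
  T[0,2] 'bab' = {S}

Original NTs in T[0,2] deriving "bab": ["S"]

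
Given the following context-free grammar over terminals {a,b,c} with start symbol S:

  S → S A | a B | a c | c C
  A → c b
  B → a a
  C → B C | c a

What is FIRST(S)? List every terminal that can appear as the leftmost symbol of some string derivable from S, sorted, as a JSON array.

FIRST sets, iterate to fixpoint:
pass 1:
  A via A→c b: +{c}
  B via B→a a: +{a}
  C via C→B C: +{a}
  C via C→c a: +{c}
  S via S→a B: +{a}
  S via S→c C: +{c}
  FIRST(S)={a,c}  FIRST(A)={c}  FIRST(B)={a}  FIRST(C)={a,c}
pass 2: — fixpoint
  FIRST(S)={a,c}  FIRST(A)={c}  FIRST(B)={a}  FIRST(C)={a,c}

FIRST(S) = ["a", "c"]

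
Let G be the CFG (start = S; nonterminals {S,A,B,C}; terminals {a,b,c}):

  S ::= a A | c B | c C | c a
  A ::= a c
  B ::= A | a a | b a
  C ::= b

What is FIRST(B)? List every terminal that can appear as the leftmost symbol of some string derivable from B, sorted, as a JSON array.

Compute FIRST by fixpoint:
[1]
  A via A→a c: +{a}
  B via B→A: +{a}
  B via B→b a: +{b}
  C via C→b: +{b}
  S via S→a A: +{a}
  S via S→c B: +{c}
  S: {a,c}  A: {a}  B: {a,b}  C: {b}
[2] (no change)
  S: {a,c}  A: {a}  B: {a,b}  C: {b}

FIRST(B) = ["a", "b"]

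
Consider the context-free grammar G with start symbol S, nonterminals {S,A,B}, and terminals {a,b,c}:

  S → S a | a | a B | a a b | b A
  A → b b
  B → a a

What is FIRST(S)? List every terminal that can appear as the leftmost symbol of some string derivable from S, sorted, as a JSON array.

FIRST iteration:
pass 1:
  A via A→b b: +{b}
  B via B→a a: +{a}
  S via S→a: +{a}
  S via S→b A: +{b}
  S: {a,b}  A: {b}  B: {a}
pass 2: (stable)
  S: {a,b}  A: {b}  B: {a}

FIRST(S) = ["a", "b"]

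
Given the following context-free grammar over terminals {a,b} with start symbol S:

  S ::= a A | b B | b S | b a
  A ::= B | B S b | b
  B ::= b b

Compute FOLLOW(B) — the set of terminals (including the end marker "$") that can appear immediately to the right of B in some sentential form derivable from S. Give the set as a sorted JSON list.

Compute FIRST by fixpoint:
pass 1:
  A via A→b: +{b}
  B via B→b b: +{b}
  S via S→a A: +{a}
  S via S→b B: +{b}
  S: {a,b}  A: {b}  B: {b}
pass 2: (stable)
  S: {a,b}  A: {b}  B: {b}

FOLLOW sets:
seed FOLLOW(S) with $
iter 1:
  A→B S b: FOLLOW(B) ⊇ FIRST(S) = {a,b}; new: +{a,b}
  A→B S b: FOLLOW(S) ⊇ FIRST(b) = {b}; new: +{b}
  S→a A: FOLLOW(A) ⊇ FOLLOW(S) ⊇ {$,b}; new: +{$,b}
  S→b B: FOLLOW(B) ⊇ FOLLOW(S) ⊇ {$,b}; new: +{$}
  S: {$,b}  A: {$,b}  B: {$,a,b}
iter 2: (stable)
  S: {$,b}  A: {$,b}  B: {$,a,b}

FOLLOW(B) = ["$", "a", "b"]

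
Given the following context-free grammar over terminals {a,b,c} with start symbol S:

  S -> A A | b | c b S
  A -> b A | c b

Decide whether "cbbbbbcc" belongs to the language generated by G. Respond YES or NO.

Convert to CNF:
  S -> A A | T1 X2 | b
  A -> T0 A | T1 T0
  T0 -> b
  T1 -> c
  X2 -> T0 S

Fill CYK table bottom-up:
  T[0,0] 'c' = {T1}  orig:{}
  T[1,1] 'b' = {S,T0}  orig:{S}
  T[2,2] 'b' = {S,T0}  orig:{S}
  T[3,3] 'b' = {S,T0}  orig:{S}
  T[4,4] 'b' = {S,T0}  orig:{S}
  T[5,5] 'b' = {S,T0}  orig:{S}
  T[6,6] 'c' = {T1}  orig:{}
  T[7,7] 'c' = {T1}  orig:{}
  T[0,1] 'cb' = {A}
  T[1,2] 'bb' = {X2}  orig:{}
  T[2,3] 'bb' = {X2}  orig:{}
  T[3,4] 'bb' = {X2}  orig:{}
  T[4,5] 'bb' = {X2}  orig:{}
  T[5,6] 'bc' = ∅
  T[6,7] 'cc' = ∅
  T[0,2] 'cbb' = {S}
  T[1,3] 'bbb' = ∅
  T[2,4] 'bbb' = ∅
  T[3,5] 'bbb' = ∅
  T[4,6] 'bbc' = ∅
  T[5,7] 'bcc' = ∅
  T[0,3] 'cbbb' = ∅
  T[1,4] 'bbbb' = ∅
  T[2,5] 'bbbb' = ∅
  T[3,6] 'bbbc' = ∅
  T[4,7] 'bbcc' = ∅
  T[0,4] 'cbbbb' = ∅
  T[1,5] 'bbbbb' = ∅
  T[2,6] 'bbbbc' = ∅
  T[3,7] 'bbbcc' = ∅
  T[0,5] 'cbbbbb' = ∅
  T[1,6] 'bbbbbc' = ∅
  T[2,7] 'bbbbcc' = ∅
  T[0,6] 'cbbbbbc' = ∅
  T[1,7] 'bbbbbcc' = ∅
  T[0,7] 'cbbbbbcc' = ∅

S ∉ T[0,7] ⇒ NO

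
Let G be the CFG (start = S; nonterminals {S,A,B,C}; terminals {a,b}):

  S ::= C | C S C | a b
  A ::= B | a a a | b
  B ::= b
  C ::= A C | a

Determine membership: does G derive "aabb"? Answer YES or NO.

CNF form of G:
  S -> A C | C X3 | T0 T1 | a
  A -> T0 X2 | b
  B -> b
  C -> A C | a
  T0 -> a
  T1 -> b
  X2 -> T0 T0
  X3 -> S C

CYK fill:
  [0..0]={C,S,T0}  "a"  orig:{C,S}
  [1..1]={C,S,T0}  "a"  orig:{C,S}
  [2..2]={A,B,T1}  "b"  orig:{A,B}
  [3..3]={A,B,T1}  "b"  orig:{A,B}
  [0..1]={X2,X3}  "aa"  orig:{}
  [1..2]={S}  "ab"
  [2..3]=∅  "bb"
  [0..2]=∅  "aab"
  [1..3]=∅  "abb"
  [0..3]=∅  "aabb"

S ∉ T[0,3] ⇒ NO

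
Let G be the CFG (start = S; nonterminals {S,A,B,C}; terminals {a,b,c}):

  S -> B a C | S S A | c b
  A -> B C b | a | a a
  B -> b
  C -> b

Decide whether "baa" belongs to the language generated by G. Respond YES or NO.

CNF form of G:
  S -> B X4 | S X5 | T2 T0
  A -> B X3 | T1 T1 | a
  B -> b
  C -> b
  T0 -> b
  T1 -> a
  T2 -> c
  X3 -> C T0
  X4 -> T1 C
  X5 -> S A

CYK fill:
  cell(0,0) b: {B,C,T0}  orig:{B,C}
  cell(1,1) a: {A,T1}  orig:{A}
  cell(2,2) a: {A,T1}  orig:{A}
  cell(0,1) ba: ∅
  cell(1,2) aa: {A}
  cell(0,2) baa: ∅

S ∉ T[0,2] ⇒ NO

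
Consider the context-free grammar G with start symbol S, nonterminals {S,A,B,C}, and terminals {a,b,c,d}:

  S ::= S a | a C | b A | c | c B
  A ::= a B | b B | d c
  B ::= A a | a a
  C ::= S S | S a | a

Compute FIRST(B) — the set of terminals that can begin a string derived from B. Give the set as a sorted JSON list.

Compute FIRST by fixpoint:
pass 1:
  A via A→a B: +{a}
  A via A→b B: +{b}
  A via A→d c: +{d}
  B via B→A a: +{a,b,d}
  C via C→a: +{a}
  S via S→a C: +{a}
  S via S→b A: +{b}
  S via S→c: +{c}
  S: {a,b,c}  A: {a,b,d}  B: {a,b,d}  C: {a}
pass 2:
  C via C→S S: +{b,c}
  S: {a,b,c}  A: {a,b,d}  B: {a,b,d}  C: {a,b,c}
pass 3: — fixpoint
  S: {a,b,c}  A: {a,b,d}  B: {a,b,d}  C: {a,b,c}

FIRST(B) = ["a", "b", "d"]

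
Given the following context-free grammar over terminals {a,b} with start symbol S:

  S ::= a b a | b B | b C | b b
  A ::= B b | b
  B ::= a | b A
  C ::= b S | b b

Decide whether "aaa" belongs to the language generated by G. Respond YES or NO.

Convert to CNF:
  S -> T0 B | T0 C | T0 T0 | T1 X2
  A -> B T0 | b
  B -> T0 A | a
  C -> T0 S | T0 T0
  T0 -> b
  T1 -> a
  X2 -> T0 T1

CYK fill:
  [0..0]={B,T1}  "a"  orig:{B}
  [1..1]={B,T1}  "a"  orig:{B}
  [2..2]={B,T1}  "a"  orig:{B}
  [0..1]=∅  "aa"
  [1..2]=∅  "aa"
  [0..2]=∅  "aaa"

S ∉ T[0,2] ⇒ NO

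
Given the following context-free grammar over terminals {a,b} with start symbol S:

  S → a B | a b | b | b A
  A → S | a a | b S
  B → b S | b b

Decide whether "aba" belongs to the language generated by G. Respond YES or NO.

Convert to CNF:
  S -> T0 B | T0 T1 | T1 A | b
  A -> T0 B | T0 T0 | T0 T1 | T1 A | T1 S | b
  B -> T1 S | T1 T1
  T0 -> a
  T1 -> b

CYK table (by increasing span):
  cell(0,0) a: {T0}  orig:{}
  cell(1,1) b: {A,S,T1}  orig:{A,S}
  cell(2,2) a: {T0}  orig:{}
  cell(0,1) ab: {A,S}
  cell(1,2) ba: ∅
  cell(0,2) aba: ∅

S ∉ T[0,2] ⇒ NO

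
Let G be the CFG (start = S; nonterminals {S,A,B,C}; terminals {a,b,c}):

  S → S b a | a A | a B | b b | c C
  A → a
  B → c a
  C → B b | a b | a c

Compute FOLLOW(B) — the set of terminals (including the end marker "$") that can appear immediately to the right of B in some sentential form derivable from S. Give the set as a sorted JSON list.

FIRST iteration:
pass 1:
  A via A→a: +{a}
  B via B→c a: +{c}
  C via C→B b: +{c}
  C via C→a b: +{a}
  S via S→a A: +{a}
  S via S→b b: +{b}
  S via S→c C: +{c}
  FIRST[S]={a,b,c}  FIRST[A]={a}  FIRST[B]={c}  FIRST[C]={a,c}
pass 2: (stable)
  FIRST[S]={a,b,c}  FIRST[A]={a}  FIRST[B]={c}  FIRST[C]={a,c}

FOLLOW sets:
initialize: $ ∈ FOLLOW(S)
round 1:
  C→B b: FOLLOW(B) ⊇ FIRST(b) = {b}; new: +{b}
  S→S b a: FOLLOW(S) ⊇ FIRST(b) = {b}; new: +{b}
  S→a A: FOLLOW(A) ⊇ FOLLOW(S) ⊇ {$,b}; new: +{$,b}
  S→a B: FOLLOW(B) ⊇ FOLLOW(S) ⊇ {$,b}; new: +{$}
  S→c C: FOLLOW(C) ⊇ FOLLOW(S) ⊇ {$,b}; new: +{$,b}
  FOLLOW[S]={$,b}  FOLLOW[A]={$,b}  FOLLOW[B]={$,b}  FOLLOW[C]={$,b}
round 2: (no change)
  FOLLOW[S]={$,b}  FOLLOW[A]={$,b}  FOLLOW[B]={$,b}  FOLLOW[C]={$,b}

FOLLOW(B) = ["$", "b"]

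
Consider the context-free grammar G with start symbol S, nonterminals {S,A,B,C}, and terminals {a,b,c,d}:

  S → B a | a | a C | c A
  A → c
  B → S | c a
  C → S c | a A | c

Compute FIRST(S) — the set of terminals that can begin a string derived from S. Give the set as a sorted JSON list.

FIRST sets, iterate to fixpoint:
iter 1:
  A via A→c: +{c}
  B via B→c a: +{c}
  C via C→a A: +{a}
  C via C→c: +{c}
  S via S→B a: +{c}
  S via S→a: +{a}
  FIRST(S)={a,c}  FIRST(A)={c}  FIRST(B)={c}  FIRST(C)={a,c}
iter 2:
  B via B→S: +{a}
  FIRST(S)={a,c}  FIRST(A)={c}  FIRST(B)={a,c}  FIRST(C)={a,c}
iter 3: (stable)
  FIRST(S)={a,c}  FIRST(A)={c}  FIRST(B)={a,c}  FIRST(C)={a,c}

FIRST(S) = ["a", "c"]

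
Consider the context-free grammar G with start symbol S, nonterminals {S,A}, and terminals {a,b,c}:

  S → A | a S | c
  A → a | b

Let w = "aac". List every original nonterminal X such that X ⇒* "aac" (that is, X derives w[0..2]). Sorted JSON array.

CNF form of G:
  S -> T0 S | a | b | c
  A -> a | b
  T0 -> a

Fill CYK table bottom-up, restricted to cells inside w[0..2]:
  cell(0,0) a: {A,S,T0}  orig:{A,S}
  cell(1,1) a: {A,S,T0}  orig:{A,S}
  cell(2,2) c: {S}
  cell(0,1) aa: {S}
  cell(1,2) ac: {S}
  cell(0,2) aac: {S}

Original NTs in T[0,2] deriving "aac": ["S"]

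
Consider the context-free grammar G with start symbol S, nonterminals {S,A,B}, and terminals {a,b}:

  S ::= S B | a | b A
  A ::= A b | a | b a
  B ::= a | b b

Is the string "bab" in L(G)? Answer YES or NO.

Convert to CNF:
  S -> S B | T0 A | a
  A -> A T0 | T0 T1 | a
  B -> T0 T0 | a
  T0 -> b
  T1 -> a

CYK fill:
  cell(0,0) b: {T0}  orig:{}
  cell(1,1) a: {A,B,S,T1}  orig:{A,B,S}
  cell(2,2) b: {T0}  orig:{}
  cell(0,1) ba: {A,S}
  cell(1,2) ab: {A}
  cell(0,2) bab: {A,S}

S ∈ T[0,2] ⇒ YES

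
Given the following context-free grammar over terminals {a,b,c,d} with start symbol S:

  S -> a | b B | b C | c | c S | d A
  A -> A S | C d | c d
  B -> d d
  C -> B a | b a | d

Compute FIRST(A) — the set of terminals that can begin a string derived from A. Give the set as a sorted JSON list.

Compute FIRST by fixpoint:
iter 1:
  A via A→c d: +{c}
  B via B→d d: +{d}
  C via C→B a: +{d}
  C via C→b a: +{b}
  S via S→a: +{a}
  S via S→b B: +{b}
  S via S→c: +{c}
  S via S→d A: +{d}
  FIRST(S)={a,b,c,d}  FIRST(A)={c}  FIRST(B)={d}  FIRST(C)={b,d}
iter 2:
  A via A→C d: +{b,d}
  FIRST(S)={a,b,c,d}  FIRST(A)={b,c,d}  FIRST(B)={d}  FIRST(C)={b,d}
iter 3: (stable)
  FIRST(S)={a,b,c,d}  FIRST(A)={b,c,d}  FIRST(B)={d}  FIRST(C)={b,d}

FIRST(A) = ["b", "c", "d"]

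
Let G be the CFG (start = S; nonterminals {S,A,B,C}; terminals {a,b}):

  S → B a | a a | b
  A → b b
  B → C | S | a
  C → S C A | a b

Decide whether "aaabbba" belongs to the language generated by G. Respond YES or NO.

Convert to CNF:
  S -> B T1 | T1 T1 | b
  A -> T0 T0
  B -> B T1 | S X2 | T1 T0 | T1 T1 | a | b
  C -> S X3 | T1 T0
  T0 -> b
  T1 -> a
  X2 -> C A
  X3 -> C A

CYK table (by increasing span):
  [0..0]={B,T1}  "a"  orig:{B}
  [1..1]={B,T1}  "a"  orig:{B}
  [2..2]={B,T1}  "a"  orig:{B}
  [3..3]={B,S,T0}  "b"  orig:{B,S}
  [4..4]={B,S,T0}  "b"  orig:{B,S}
  [5..5]={B,S,T0}  "b"  orig:{B,S}
  [6..6]={B,T1}  "a"  orig:{B}
  [0..1]={B,S}  "aa"
  [1..2]={B,S}  "aa"
  [2..3]={B,C}  "ab"
  [3..4]={A}  "bb"
  [4..5]={A}  "bb"
  [5..6]={B,S}  "ba"
  [0..2]={B,S}  "aaa"
  [1..3]=∅  "aab"
  [2..4]=∅  "abb"
  [3..5]=∅  "bbb"
  [4..6]=∅  "bba"
  [0..3]=∅  "aaab"
  [1..4]=∅  "aabb"
  [2..5]={X2,X3}  "abbb"  orig:{}
  [3..6]=∅  "bbba"
  [0..4]=∅  "aaabb"
  [1..5]=∅  "aabbb"
  [2..6]=∅  "abbba"
  [0..5]={B,C}  "aaabbb"
  [1..6]=∅  "aabbba"
  [0..6]={B,S}  "aaabbba"

S ∈ T[0,6] ⇒ YES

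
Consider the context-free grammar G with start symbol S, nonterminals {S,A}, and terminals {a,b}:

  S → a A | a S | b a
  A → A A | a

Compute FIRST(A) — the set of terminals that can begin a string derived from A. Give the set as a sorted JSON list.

FIRST sets, iterate to fixpoint:
pass 1:
  A via A→a: +{a}
  S via S→a A: +{a}
  S via S→b a: +{b}
  FIRST(S)={a,b}  FIRST(A)={a}
pass 2: — fixpoint
  FIRST(S)={a,b}  FIRST(A)={a}

FIRST(A) = ["a"]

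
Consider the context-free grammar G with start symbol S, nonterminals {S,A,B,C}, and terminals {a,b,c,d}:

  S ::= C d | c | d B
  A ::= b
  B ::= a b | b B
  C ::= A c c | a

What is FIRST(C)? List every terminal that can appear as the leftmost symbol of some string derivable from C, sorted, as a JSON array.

FIRST sets, iterate to fixpoint:
iter 1:
  A via A→b: +{b}
  B via B→a b: +{a}
  B via B→b B: +{b}
  C via C→A c c: +{b}
  C via C→a: +{a}
  S via S→C d: +{a,b}
  S via S→c: +{c}
  S via S→d B: +{d}
  S: {a,b,c,d}  A: {b}  B: {a,b}  C: {a,b}
iter 2: (stable)
  S: {a,b,c,d}  A: {b}  B: {a,b}  C: {a,b}

FIRST(C) = ["a", "b"]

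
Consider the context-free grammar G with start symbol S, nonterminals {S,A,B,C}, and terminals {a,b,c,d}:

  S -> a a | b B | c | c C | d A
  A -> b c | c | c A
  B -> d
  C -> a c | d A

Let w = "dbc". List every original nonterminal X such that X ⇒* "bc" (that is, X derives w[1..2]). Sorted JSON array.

Convert to CNF:
  S -> T0 B | T1 C | T2 T2 | T3 A | c
  A -> T0 T1 | T1 A | c
  B -> d
  C -> T2 T1 | T3 A
  T0 -> b
  T1 -> c
  T2 -> a
  T3 -> d

Fill CYK table bottom-up (cells [i..j] with 1 ≤ i ≤ j ≤ 2 only):
  [1..1]={T0}  "b"  orig:{}
  [2..2]={A,S,T1}  "c"  orig:{A,S}
  [1..2]={A}  "bc"

Original NTs in T[1,2] deriving "bc": ["A"]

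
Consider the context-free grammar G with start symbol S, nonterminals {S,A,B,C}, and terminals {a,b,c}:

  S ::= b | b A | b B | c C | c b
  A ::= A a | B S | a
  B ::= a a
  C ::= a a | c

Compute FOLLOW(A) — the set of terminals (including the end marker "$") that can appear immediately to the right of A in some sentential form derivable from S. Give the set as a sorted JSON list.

FIRST sets, iterate to fixpoint:
[1]
  A via A→a: +{a}
  B via B→a a: +{a}
  C via C→a a: +{a}
  C via C→c: +{c}
  S via S→b: +{b}
  S via S→c C: +{c}
  S: {b,c}  A: {a}  B: {a}  C: {a,c}
[2] (no change)
  S: {b,c}  A: {a}  B: {a}  C: {a,c}

FOLLOW sets:
initialize: $ ∈ FOLLOW(S)
pass 1:
  A→A a: FOLLOW(A) ⊇ FIRST(a) = {a}; new: +{a}
  A→B S: FOLLOW(B) ⊇ FIRST(S) = {b,c}; new: +{b,c}
  A→B S: FOLLOW(S) ⊇ FOLLOW(A) ⊇ {a}; new: +{a}
  S→b A: FOLLOW(A) ⊇ FOLLOW(S) ⊇ {$,a}; new: +{$}
  S→b B: FOLLOW(B) ⊇ FOLLOW(S) ⊇ {$,a}; new: +{$,a}
  S→c C: FOLLOW(C) ⊇ FOLLOW(S) ⊇ {$,a}; new: +{$,a}
  FOLLOW(S)={$,a}  FOLLOW(A)={$,a}  FOLLOW(B)={$,a,b,c}  FOLLOW(C)={$,a}
pass 2: (stable)
  FOLLOW(S)={$,a}  FOLLOW(A)={$,a}  FOLLOW(B)={$,a,b,c}  FOLLOW(C)={$,a}

FOLLOW(A) = ["$", "a"]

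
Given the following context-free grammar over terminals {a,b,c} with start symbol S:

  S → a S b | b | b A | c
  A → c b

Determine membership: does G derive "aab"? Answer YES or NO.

Convert to CNF:
  S -> T1 A | T2 X3 | b | c
  A -> T0 T1
  T0 -> c
  T1 -> b
  T2 -> a
  X3 -> S T1

Fill CYK table bottom-up:
  cell(0,0) a: {T2}  orig:{}
  cell(1,1) a: {T2}  orig:{}
  cell(2,2) b: {S,T1}  orig:{S}
  cell(0,1) aa: ∅
  cell(1,2) ab: ∅
  cell(0,2) aab: ∅

S ∉ T[0,2] ⇒ NO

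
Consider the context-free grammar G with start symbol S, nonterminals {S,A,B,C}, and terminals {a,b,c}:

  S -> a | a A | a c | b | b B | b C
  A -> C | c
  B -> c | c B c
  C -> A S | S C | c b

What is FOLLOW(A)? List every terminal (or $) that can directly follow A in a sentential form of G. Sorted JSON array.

Compute FIRST by fixpoint:
[1]
  A via A→c: +{c}
  B via B→c: +{c}
  C via C→A S: +{c}
  S via S→a: +{a}
  S via S→b: +{b}
  FIRST[S]={a,b}  FIRST[A]={c}  FIRST[B]={c}  FIRST[C]={c}
[2]
  C via C→S C: +{a,b}
  FIRST[S]={a,b}  FIRST[A]={c}  FIRST[B]={c}  FIRST[C]={a,b,c}
[3]
  A via A→C: +{a,b}
  FIRST[S]={a,b}  FIRST[A]={a,b,c}  FIRST[B]={c}  FIRST[C]={a,b,c}
[4] (no change)
  FIRST[S]={a,b}  FIRST[A]={a,b,c}  FIRST[B]={c}  FIRST[C]={a,b,c}

Compute FOLLOW by fixpoint:
FOLLOW(S) := {$}
[1]
  B→c B c: FOLLOW(B) ⊇ FIRST(c) = {c}; new: +{c}
  C→A S: FOLLOW(A) ⊇ FIRST(S) = {a,b}; new: +{a,b}
  C→S C: FOLLOW(S) ⊇ FIRST(C) = {a,b,c}; new: +{a,b,c}
  S→a A: FOLLOW(A) ⊇ FOLLOW(S) ⊇ {$,a,b,c}; new: +{$,c}
  S→b B: FOLLOW(B) ⊇ FOLLOW(S) ⊇ {$,a,b,c}; new: +{$,a,b}
  S→b C: FOLLOW(C) ⊇ FOLLOW(S) ⊇ {$,a,b,c}; new: +{$,a,b,c}
  FOLLOW(S)={$,a,b,c}  FOLLOW(A)={$,a,b,c}  FOLLOW(B)={$,a,b,c}  FOLLOW(C)={$,a,b,c}
[2] — fixpoint
  FOLLOW(S)={$,a,b,c}  FOLLOW(A)={$,a,b,c}  FOLLOW(B)={$,a,b,c}  FOLLOW(C)={$,a,b,c}

FOLLOW(A) = ["$", "a", "b", "c"]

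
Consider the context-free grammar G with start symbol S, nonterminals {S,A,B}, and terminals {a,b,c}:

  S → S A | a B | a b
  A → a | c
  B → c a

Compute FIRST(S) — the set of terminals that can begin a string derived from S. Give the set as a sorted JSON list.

Compute FIRST by fixpoint:
iter 1:
  A via A→a: +{a}
  A via A→c: +{c}
  B via B→c a: +{c}
  S via S→a B: +{a}
  FIRST[S]={a}  FIRST[A]={a,c}  FIRST[B]={c}
iter 2: — fixpoint
  FIRST[S]={a}  FIRST[A]={a,c}  FIRST[B]={c}

FIRST(S) = ["a"]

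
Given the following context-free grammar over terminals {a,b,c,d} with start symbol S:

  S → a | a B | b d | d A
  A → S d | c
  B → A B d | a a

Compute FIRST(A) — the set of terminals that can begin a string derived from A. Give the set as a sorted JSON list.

Compute FIRST by fixpoint:
round 1:
  A via A→c: +{c}
  B via B→A B d: +{c}
  B via B→a a: +{a}
  S via S→a: +{a}
  S via S→b d: +{b}
  S via S→d A: +{d}
  FIRST[S]={a,b,d}  FIRST[A]={c}  FIRST[B]={a,c}
round 2:
  A via A→S d: +{a,b,d}
  B via B→A B d: +{b,d}
  FIRST[S]={a,b,d}  FIRST[A]={a,b,c,d}  FIRST[B]={a,b,c,d}
round 3: done
  FIRST[S]={a,b,d}  FIRST[A]={a,b,c,d}  FIRST[B]={a,b,c,d}

FIRST(A) = ["a", "b", "c", "d"]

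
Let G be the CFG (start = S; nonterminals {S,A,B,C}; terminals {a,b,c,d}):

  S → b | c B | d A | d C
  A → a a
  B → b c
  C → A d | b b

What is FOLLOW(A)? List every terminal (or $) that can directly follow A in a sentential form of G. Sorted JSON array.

Compute FIRST by fixpoint:
pass 1:
  A via A→a a: +{a}
  B via B→b c: +{b}
  C via C→A d: +{a}
  C via C→b b: +{b}
  S via S→b: +{b}
  S via S→c B: +{c}
  S via S→d A: +{d}
  FIRST(S)={b,c,d}  FIRST(A)={a}  FIRST(B)={b}  FIRST(C)={a,b}
pass 2: (stable)
  FIRST(S)={b,c,d}  FIRST(A)={a}  FIRST(B)={b}  FIRST(C)={a,b}

FOLLOW iteration:
initialize: $ ∈ FOLLOW(S)
round 1:
  C→A d: FOLLOW(A) ⊇ FIRST(d) = {d}; new: +{d}
  S→c B: FOLLOW(B) ⊇ FOLLOW(S) ⊇ {$}; new: +{$}
  S→d A: FOLLOW(A) ⊇ FOLLOW(S) ⊇ {$}; new: +{$}
  S→d C: FOLLOW(C) ⊇ FOLLOW(S) ⊇ {$}; new: +{$}
  FOLLOW(S)={$}  FOLLOW(A)={$,d}  FOLLOW(B)={$}  FOLLOW(C)={$}
round 2: done
  FOLLOW(S)={$}  FOLLOW(A)={$,d}  FOLLOW(B)={$}  FOLLOW(C)={$}

FOLLOW(A) = ["$", "d"]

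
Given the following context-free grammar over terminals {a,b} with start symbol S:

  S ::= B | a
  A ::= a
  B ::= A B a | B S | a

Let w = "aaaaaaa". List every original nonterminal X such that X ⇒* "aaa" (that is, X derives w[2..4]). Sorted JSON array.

CNF form of G:
  S -> A X2 | B S | a
  A -> a
  B -> A X1 | B S | a
  T0 -> a
  X1 -> B T0
  X2 -> B T0

CYK fill — only the sub-triangle for w[2..4]:
  T[2,2] 'a' = {A,B,S,T0}  orig:{A,B,S}
  T[3,3] 'a' = {A,B,S,T0}  orig:{A,B,S}
  T[4,4] 'a' = {A,B,S,T0}  orig:{A,B,S}
  T[2,3] 'aa' = {B,S,X1,X2}  orig:{B,S}
  T[3,4] 'aa' = {B,S,X1,X2}  orig:{B,S}
  T[2,4] 'aaa' = {B,S,X1,X2}  orig:{B,S}

Original NTs in T[2,4] deriving "aaa": ["B", "S"]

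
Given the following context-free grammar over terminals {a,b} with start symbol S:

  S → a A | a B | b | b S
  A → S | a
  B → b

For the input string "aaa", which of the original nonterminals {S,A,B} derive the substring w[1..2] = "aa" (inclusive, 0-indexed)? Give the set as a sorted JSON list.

CNF form of G:
  S -> T0 A | T0 B | T1 S | b
  A -> T0 A | T0 B | T1 S | a | b
  B -> b
  T0 -> a
  T1 -> b

Fill CYK table bottom-up (cells [i..j] with 1 ≤ i ≤ j ≤ 2 only):
  T[1,1] 'a' = {A,T0}  orig:{A}
  T[2,2] 'a' = {A,T0}  orig:{A}
  T[1,2] 'aa' = {A,S}

Original NTs in T[1,2] deriving "aa": ["A", "S"]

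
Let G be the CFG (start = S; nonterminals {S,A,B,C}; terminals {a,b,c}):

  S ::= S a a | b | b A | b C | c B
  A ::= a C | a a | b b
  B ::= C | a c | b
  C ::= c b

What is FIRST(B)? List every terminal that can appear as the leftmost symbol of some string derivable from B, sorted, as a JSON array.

FIRST iteration:
pass 1:
  A via A→a C: +{a}
  A via A→b b: +{b}
  B via B→a c: +{a}
  B via B→b: +{b}
  C via C→c b: +{c}
  S via S→b: +{b}
  S via S→c B: +{c}
  S: {b,c}  A: {a,b}  B: {a,b}  C: {c}
pass 2:
  B via B→C: +{c}
  S: {b,c}  A: {a,b}  B: {a,b,c}  C: {c}
pass 3: (no change)
  S: {b,c}  A: {a,b}  B: {a,b,c}  C: {c}

FIRST(B) = ["a", "b", "c"]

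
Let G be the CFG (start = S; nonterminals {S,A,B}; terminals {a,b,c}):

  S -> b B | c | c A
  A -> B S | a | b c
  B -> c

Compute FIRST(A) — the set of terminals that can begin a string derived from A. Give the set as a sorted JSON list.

FIRST sets, iterate to fixpoint:
iter 1:
  A via A→a: +{a}
  A via A→b c: +{b}
  B via B→c: +{c}
  S via S→b B: +{b}
  S via S→c: +{c}
  FIRST[S]={b,c}  FIRST[A]={a,b}  FIRST[B]={c}
iter 2:
  A via A→B S: +{c}
  FIRST[S]={b,c}  FIRST[A]={a,b,c}  FIRST[B]={c}
iter 3: (stable)
  FIRST[S]={b,c}  FIRST[A]={a,b,c}  FIRST[B]={c}

FIRST(A) = ["a", "b", "c"]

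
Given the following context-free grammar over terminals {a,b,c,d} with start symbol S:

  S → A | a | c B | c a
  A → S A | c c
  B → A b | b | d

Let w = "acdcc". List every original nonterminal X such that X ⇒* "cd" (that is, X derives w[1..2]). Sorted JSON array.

CNF form of G:
  S -> S A | T0 B | T0 T0 | T0 T2 | a
  A -> S A | T0 T0
  B -> A T1 | b | d
  T0 -> c
  T1 -> b
  T2 -> a

Fill CYK table bottom-up — only the sub-triangle for w[1..2]:
  T[1,1] 'c' = {T0}  orig:{}
  T[2,2] 'd' = {B}
  T[1,2] 'cd' = {S}

Original NTs in T[1,2] deriving "cd": ["S"]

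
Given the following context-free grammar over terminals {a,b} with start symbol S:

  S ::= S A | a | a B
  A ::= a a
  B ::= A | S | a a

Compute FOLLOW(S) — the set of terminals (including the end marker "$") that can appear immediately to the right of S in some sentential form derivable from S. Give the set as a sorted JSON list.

FIRST iteration:
pass 1:
  A via A→a a: +{a}
  B via B→A: +{a}
  S via S→a: +{a}
  FIRST[S]={a}  FIRST[A]={a}  FIRST[B]={a}
pass 2: (no change)
  FIRST[S]={a}  FIRST[A]={a}  FIRST[B]={a}

FOLLOW iteration:
seed FOLLOW(S) with $
[1]
  S→S A: FOLLOW(S) ⊇ FIRST(A) = {a}; new: +{a}
  S→S A: FOLLOW(A) ⊇ FOLLOW(S) ⊇ {$,a}; new: +{$,a}
  S→a B: FOLLOW(B) ⊇ FOLLOW(S) ⊇ {$,a}; new: +{$,a}
  FOLLOW(S)={$,a}  FOLLOW(A)={$,a}  FOLLOW(B)={$,a}
[2] done
  FOLLOW(S)={$,a}  FOLLOW(A)={$,a}  FOLLOW(B)={$,a}

FOLLOW(S) = ["$", "a"]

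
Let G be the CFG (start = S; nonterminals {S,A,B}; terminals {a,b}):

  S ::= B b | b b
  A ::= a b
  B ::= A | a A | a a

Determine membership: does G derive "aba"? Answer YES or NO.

CNF form of G:
  S -> B T1 | T1 T1
  A -> T0 T1
  B -> T0 A | T0 T0 | T0 T1
  T0 -> a
  T1 -> b

Fill CYK table bottom-up:
  cell(0,0) a: {T0}  orig:{}
  cell(1,1) b: {T1}  orig:{}
  cell(2,2) a: {T0}  orig:{}
  cell(0,1) ab: {A,B}
  cell(1,2) ba: ∅
  cell(0,2) aba: ∅

S ∉ T[0,2] ⇒ NO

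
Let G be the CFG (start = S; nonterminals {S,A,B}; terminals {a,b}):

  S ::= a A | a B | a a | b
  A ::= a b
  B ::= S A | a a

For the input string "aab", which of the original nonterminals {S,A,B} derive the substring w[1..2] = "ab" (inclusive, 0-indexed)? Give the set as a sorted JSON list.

Convert to CNF:
  S -> T0 A | T0 B | T0 T0 | b
  A -> T0 T1
  B -> S A | T0 T0
  T0 -> a
  T1 -> b

CYK table (by increasing span) — only the sub-triangle for w[1..2]:
  [1..1]={T0}  "a"  orig:{}
  [2..2]={S,T1}  "b"  orig:{S}
  [1..2]={A}  "ab"

Original NTs in T[1,2] deriving "ab": ["A"]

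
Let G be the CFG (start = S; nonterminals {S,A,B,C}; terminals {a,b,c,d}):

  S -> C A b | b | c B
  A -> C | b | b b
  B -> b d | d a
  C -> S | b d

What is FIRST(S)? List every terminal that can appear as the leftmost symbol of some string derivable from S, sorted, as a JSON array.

FIRST sets, iterate to fixpoint:
iter 1:
  A via A→b: +{b}
  B via B→b d: +{b}
  B via B→d a: +{d}
  C via C→b d: +{b}
  S via S→C A b: +{b}
  S via S→c B: +{c}
  FIRST[S]={b,c}  FIRST[A]={b}  FIRST[B]={b,d}  FIRST[C]={b}
iter 2:
  C via C→S: +{c}
  FIRST[S]={b,c}  FIRST[A]={b}  FIRST[B]={b,d}  FIRST[C]={b,c}
iter 3:
  A via A→C: +{c}
  FIRST[S]={b,c}  FIRST[A]={b,c}  FIRST[B]={b,d}  FIRST[C]={b,c}
iter 4: (no change)
  FIRST[S]={b,c}  FIRST[A]={b,c}  FIRST[B]={b,d}  FIRST[C]={b,c}

FIRST(S) = ["b", "c"]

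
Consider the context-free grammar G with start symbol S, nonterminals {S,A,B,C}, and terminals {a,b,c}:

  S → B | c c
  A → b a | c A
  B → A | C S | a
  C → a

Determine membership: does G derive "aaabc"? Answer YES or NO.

CNF form of G:
  S -> C S | T0 T1 | T2 A | T2 T2 | a
  A -> T0 T1 | T2 A
  B -> C S | T0 T1 | T2 A | a
  C -> a
  T0 -> b
  T1 -> a
  T2 -> c

Fill CYK table bottom-up:
  T[0,0] 'a' = {B,C,S,T1}  orig:{B,C,S}
  T[1,1] 'a' = {B,C,S,T1}  orig:{B,C,S}
  T[2,2] 'a' = {B,C,S,T1}  orig:{B,C,S}
  T[3,3] 'b' = {T0}  orig:{}
  T[4,4] 'c' = {T2}  orig:{}
  T[0,1] 'aa' = {B,S}
  T[1,2] 'aa' = {B,S}
  T[2,3] 'ab' = ∅
  T[3,4] 'bc' = ∅
  T[0,2] 'aaa' = {B,S}
  T[1,3] 'aab' = ∅
  T[2,4] 'abc' = ∅
  T[0,3] 'aaab' = ∅
  T[1,4] 'aabc' = ∅
  T[0,4] 'aaabc' = ∅

S ∉ T[0,4] ⇒ NO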